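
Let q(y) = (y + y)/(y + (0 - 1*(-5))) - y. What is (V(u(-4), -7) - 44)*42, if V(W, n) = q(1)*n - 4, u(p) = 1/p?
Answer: -1820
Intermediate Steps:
q(y) = -y + 2*y/(5 + y) (q(y) = (2*y)/(y + (0 + 5)) - y = (2*y)/(y + 5) - y = (2*y)/(5 + y) - y = 2*y/(5 + y) - y = -y + 2*y/(5 + y))
V(W, n) = -4 - 2*n/3 (V(W, n) = (-1*1*(3 + 1)/(5 + 1))*n - 4 = (-1*1*4/6)*n - 4 = (-1*1*1/6*4)*n - 4 = -2*n/3 - 4 = -4 - 2*n/3)
(V(u(-4), -7) - 44)*42 = ((-4 - 2/3*(-7)) - 44)*42 = ((-4 + 14/3) - 44)*42 = (2/3 - 44)*42 = -130/3*42 = -1820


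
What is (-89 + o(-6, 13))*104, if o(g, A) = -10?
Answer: -10296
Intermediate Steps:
(-89 + o(-6, 13))*104 = (-89 - 10)*104 = -99*104 = -10296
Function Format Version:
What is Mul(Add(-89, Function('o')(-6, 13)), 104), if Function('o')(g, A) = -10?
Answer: -10296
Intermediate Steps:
Mul(Add(-89, Function('o')(-6, 13)), 104) = Mul(Add(-89, -10), 104) = Mul(-99, 104) = -10296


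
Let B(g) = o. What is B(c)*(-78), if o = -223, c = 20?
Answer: 17394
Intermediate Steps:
B(g) = -223
B(c)*(-78) = -223*(-78) = 17394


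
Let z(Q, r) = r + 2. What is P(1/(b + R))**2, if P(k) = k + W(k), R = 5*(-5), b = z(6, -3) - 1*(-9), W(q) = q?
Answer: 4/289 ≈ 0.013841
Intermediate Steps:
z(Q, r) = 2 + r
b = 8 (b = (2 - 3) - 1*(-9) = -1 + 9 = 8)
R = -25
P(k) = 2*k (P(k) = k + k = 2*k)
P(1/(b + R))**2 = (2/(8 - 25))**2 = (2/(-17))**2 = (2*(-1/17))**2 = (-2/17)**2 = 4/289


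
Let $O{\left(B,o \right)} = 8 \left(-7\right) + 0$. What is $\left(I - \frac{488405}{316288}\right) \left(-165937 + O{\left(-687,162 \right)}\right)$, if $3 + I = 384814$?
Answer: $- \frac{20203109810765859}{316288} \approx -6.3876 \cdot 10^{10}$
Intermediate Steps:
$O{\left(B,o \right)} = -56$ ($O{\left(B,o \right)} = -56 + 0 = -56$)
$I = 384811$ ($I = -3 + 384814 = 384811$)
$\left(I - \frac{488405}{316288}\right) \left(-165937 + O{\left(-687,162 \right)}\right) = \left(384811 - \frac{488405}{316288}\right) \left(-165937 - 56\right) = \left(384811 - \frac{488405}{316288}\right) \left(-165993\right) = \frac{121710613163}{316288} \left(-165993\right) = - \frac{20203109810765859}{316288}$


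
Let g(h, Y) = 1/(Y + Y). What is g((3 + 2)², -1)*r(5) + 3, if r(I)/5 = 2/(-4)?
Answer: 17/4 ≈ 4.2500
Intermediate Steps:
g(h, Y) = 1/(2*Y)
r(I) = -5/2 (r(I) = 5*(2/(-4)) = 5*(2*(-¼)) = 5*(-½) = -5/2)
g((3 + 2)², -1)*r(5) + 3 = ((½)/(-1))*(-5/2) + 3 = ((½)*(-1))*(-5/2) + 3 = -½*(-5/2) + 3 = 5/4 + 3 = 17/4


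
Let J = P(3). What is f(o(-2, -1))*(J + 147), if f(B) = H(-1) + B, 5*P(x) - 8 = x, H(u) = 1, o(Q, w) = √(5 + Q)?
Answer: 746/5 + 746*√3/5 ≈ 407.62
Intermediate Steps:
P(x) = 8/5 + x/5
f(B) = 1 + B
J = 11/5 (J = 8/5 + (⅕)*3 = 8/5 + ⅗ = 11/5 ≈ 2.2000)
f(o(-2, -1))*(J + 147) = (1 + √(5 - 2))*(11/5 + 147) = (1 + √3)*(746/5) = 746/5 + 746*√3/5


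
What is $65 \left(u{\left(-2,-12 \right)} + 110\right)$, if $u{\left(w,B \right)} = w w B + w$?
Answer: $3900$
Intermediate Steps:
$u{\left(w,B \right)} = w + B w^{2}$ ($u{\left(w,B \right)} = w^{2} B + w = B w^{2} + w = w + B w^{2}$)
$65 \left(u{\left(-2,-12 \right)} + 110\right) = 65 \left(- 2 \left(1 - -24\right) + 110\right) = 65 \left(- 2 \left(1 + 24\right) + 110\right) = 65 \left(\left(-2\right) 25 + 110\right) = 65 \left(-50 + 110\right) = 65 \cdot 60 = 3900$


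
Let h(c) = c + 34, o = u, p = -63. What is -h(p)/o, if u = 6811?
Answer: 29/6811 ≈ 0.0042578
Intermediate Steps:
o = 6811
h(c) = 34 + c
-h(p)/o = -(34 - 63)/6811 = -(-29)/6811 = -1*(-29/6811) = 29/6811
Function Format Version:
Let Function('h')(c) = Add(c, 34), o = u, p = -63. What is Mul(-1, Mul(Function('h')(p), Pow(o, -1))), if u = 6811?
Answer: Rational(29, 6811) ≈ 0.0042578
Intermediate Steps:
o = 6811
Function('h')(c) = Add(34, c)
Mul(-1, Mul(Function('h')(p), Pow(o, -1))) = Mul(-1, Mul(Add(34, -63), Pow(6811, -1))) = Mul(-1, Mul(-29, Rational(1, 6811))) = Mul(-1, Rational(-29, 6811)) = Rational(29, 6811)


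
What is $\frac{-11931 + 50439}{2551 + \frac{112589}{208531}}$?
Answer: $\frac{1338351958}{88679195} \approx 15.092$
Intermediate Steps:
$\frac{-11931 + 50439}{2551 + \frac{112589}{208531}} = \frac{38508}{2551 + 112589 \cdot \frac{1}{208531}} = \frac{38508}{2551 + \frac{112589}{208531}} = \frac{38508}{\frac{532075170}{208531}} = 38508 \cdot \frac{208531}{532075170} = \frac{1338351958}{88679195}$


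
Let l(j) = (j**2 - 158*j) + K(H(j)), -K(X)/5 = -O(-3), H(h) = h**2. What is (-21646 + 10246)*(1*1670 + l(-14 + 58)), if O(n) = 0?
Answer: 38144400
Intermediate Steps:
K(X) = 0 (K(X) = -(-5)*0 = -5*0 = 0)
l(j) = j**2 - 158*j (l(j) = (j**2 - 158*j) + 0 = j**2 - 158*j)
(-21646 + 10246)*(1*1670 + l(-14 + 58)) = (-21646 + 10246)*(1*1670 + (-14 + 58)*(-158 + (-14 + 58))) = -11400*(1670 + 44*(-158 + 44)) = -11400*(1670 + 44*(-114)) = -11400*(1670 - 5016) = -11400*(-3346) = 38144400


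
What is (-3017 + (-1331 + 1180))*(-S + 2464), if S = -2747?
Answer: -16508448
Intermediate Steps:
(-3017 + (-1331 + 1180))*(-S + 2464) = (-3017 + (-1331 + 1180))*(-1*(-2747) + 2464) = (-3017 - 151)*(2747 + 2464) = -3168*5211 = -16508448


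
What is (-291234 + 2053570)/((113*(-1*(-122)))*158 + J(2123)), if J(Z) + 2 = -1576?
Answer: 881168/1088305 ≈ 0.80967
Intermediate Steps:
J(Z) = -1578 (J(Z) = -2 - 1576 = -1578)
(-291234 + 2053570)/((113*(-1*(-122)))*158 + J(2123)) = (-291234 + 2053570)/((113*(-1*(-122)))*158 - 1578) = 1762336/((113*122)*158 - 1578) = 1762336/(13786*158 - 1578) = 1762336/(2178188 - 1578) = 1762336/2176610 = 1762336*(1/2176610) = 881168/1088305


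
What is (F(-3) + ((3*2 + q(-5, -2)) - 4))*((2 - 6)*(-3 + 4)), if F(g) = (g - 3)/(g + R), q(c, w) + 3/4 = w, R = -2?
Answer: -9/5 ≈ -1.8000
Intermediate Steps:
q(c, w) = -¾ + w
F(g) = (-3 + g)/(-2 + g) (F(g) = (g - 3)/(g - 2) = (-3 + g)/(-2 + g))
(F(-3) + ((3*2 + q(-5, -2)) - 4))*((2 - 6)*(-3 + 4)) = ((-3 - 3)/(-2 - 3) + ((3*2 + (-¾ - 2)) - 4))*((2 - 6)*(-3 + 4)) = (-6/(-5) + ((6 - 11/4) - 4))*(-4*1) = (-⅕*(-6) + (13/4 - 4))*(-4) = (6/5 - ¾)*(-4) = (9/20)*(-4) = -9/5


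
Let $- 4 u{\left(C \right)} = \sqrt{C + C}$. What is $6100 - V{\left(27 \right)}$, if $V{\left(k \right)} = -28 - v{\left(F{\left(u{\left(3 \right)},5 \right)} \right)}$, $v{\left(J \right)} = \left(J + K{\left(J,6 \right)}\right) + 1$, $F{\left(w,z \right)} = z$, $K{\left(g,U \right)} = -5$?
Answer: $6129$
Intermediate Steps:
$u{\left(C \right)} = - \frac{\sqrt{2} \sqrt{C}}{4}$ ($u{\left(C \right)} = - \frac{\sqrt{C + C}}{4} = - \frac{\sqrt{2 C}}{4} = - \frac{\sqrt{2} \sqrt{C}}{4}$)
$v{\left(J \right)} = -4 + J$ ($v{\left(J \right)} = \left(J - 5\right) + 1 = \left(-5 + J\right) + 1 = -4 + J$)
$V{\left(k \right)} = -29$ ($V{\left(k \right)} = -28 - \left(-4 + 5\right) = -28 - 1 = -29$)
$6100 - V{\left(27 \right)} = 6100 - -29 = 6100 + 29 = 6129$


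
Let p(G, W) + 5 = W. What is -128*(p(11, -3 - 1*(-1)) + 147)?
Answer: -17920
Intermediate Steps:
p(G, W) = -5 + W
-128*(p(11, -3 - 1*(-1)) + 147) = -128*((-5 + (-3 - 1*(-1))) + 147) = -128*((-5 + (-3 + 1)) + 147) = -128*((-5 - 2) + 147) = -128*(-7 + 147) = -128*140 = -17920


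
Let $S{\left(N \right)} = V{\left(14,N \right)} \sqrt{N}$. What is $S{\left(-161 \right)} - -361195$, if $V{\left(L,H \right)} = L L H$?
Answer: $361195 - 31556 i \sqrt{161} \approx 3.612 \cdot 10^{5} - 4.004 \cdot 10^{5} i$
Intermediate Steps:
$V{\left(L,H \right)} = H L^{2}$ ($V{\left(L,H \right)} = L^{2} H = H L^{2}$)
$S{\left(N \right)} = 196 N^{\frac{3}{2}}$ ($S{\left(N \right)} = N 14^{2} \sqrt{N} = N 196 \sqrt{N} = 196 N \sqrt{N} = 196 N^{\frac{3}{2}}$)
$S{\left(-161 \right)} - -361195 = 196 \left(-161\right)^{\frac{3}{2}} - -361195 = 196 \left(- 161 i \sqrt{161}\right) + 361195 = - 31556 i \sqrt{161} + 361195 = 361195 - 31556 i \sqrt{161}$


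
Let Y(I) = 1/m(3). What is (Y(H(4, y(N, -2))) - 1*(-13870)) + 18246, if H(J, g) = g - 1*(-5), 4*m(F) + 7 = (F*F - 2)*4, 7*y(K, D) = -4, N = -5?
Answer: 674440/21 ≈ 32116.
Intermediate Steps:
y(K, D) = -4/7 (y(K, D) = (⅐)*(-4) = -4/7)
m(F) = -15/4 + F² (m(F) = -7/4 + ((F*F - 2)*4)/4 = -7/4 + ((F² - 2)*4)/4 = -7/4 + ((-2 + F²)*4)/4 = -7/4 + (-8 + 4*F²)/4 = -7/4 + (-2 + F²) = -15/4 + F²)
H(J, g) = 5 + g (H(J, g) = g + 5 = 5 + g)
Y(I) = 4/21 (Y(I) = 1/(-15/4 + 3²) = 1/(-15/4 + 9) = 1/(21/4) = 4/21)
(Y(H(4, y(N, -2))) - 1*(-13870)) + 18246 = (4/21 - 1*(-13870)) + 18246 = (4/21 + 13870) + 18246 = 291274/21 + 18246 = 674440/21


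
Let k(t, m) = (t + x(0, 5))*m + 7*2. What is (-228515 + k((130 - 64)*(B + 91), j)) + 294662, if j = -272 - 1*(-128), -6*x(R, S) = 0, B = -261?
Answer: 1681841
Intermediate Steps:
x(R, S) = 0 (x(R, S) = -⅙*0 = 0)
j = -144 (j = -272 + 128 = -144)
k(t, m) = 14 + m*t (k(t, m) = (t + 0)*m + 7*2 = t*m + 14 = m*t + 14 = 14 + m*t)
(-228515 + k((130 - 64)*(B + 91), j)) + 294662 = (-228515 + (14 - 144*(130 - 64)*(-261 + 91))) + 294662 = (-228515 + (14 - 9504*(-170))) + 294662 = (-228515 + (14 - 144*(-11220))) + 294662 = (-228515 + (14 + 1615680)) + 294662 = (-228515 + 1615694) + 294662 = 1387179 + 294662 = 1681841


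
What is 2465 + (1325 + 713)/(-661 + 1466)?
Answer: 1986363/805 ≈ 2467.5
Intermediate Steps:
2465 + (1325 + 713)/(-661 + 1466) = 2465 + 2038/805 = 1986363/805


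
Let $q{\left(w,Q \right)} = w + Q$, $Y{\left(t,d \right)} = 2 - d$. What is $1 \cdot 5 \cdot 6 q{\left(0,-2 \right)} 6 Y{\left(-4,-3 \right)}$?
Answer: $-1800$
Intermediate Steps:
$q{\left(w,Q \right)} = Q + w$
$1 \cdot 5 \cdot 6 q{\left(0,-2 \right)} 6 Y{\left(-4,-3 \right)} = 1 \cdot 5 \cdot 6 \left(-2 + 0\right) 6 \left(2 - -3\right) = 5 \cdot 6 \left(\left(-2\right) 6\right) \left(2 + 3\right) = 30 \left(-12\right) 5 = \left(-360\right) 5 = -1800$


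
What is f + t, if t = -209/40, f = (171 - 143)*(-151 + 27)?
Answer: -139089/40 ≈ -3477.2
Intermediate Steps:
f = -3472 (f = 28*(-124) = -3472)
t = -209/40 (t = -209*1/40 = -209/40 ≈ -5.2250)
f + t = -3472 - 209/40 = -139089/40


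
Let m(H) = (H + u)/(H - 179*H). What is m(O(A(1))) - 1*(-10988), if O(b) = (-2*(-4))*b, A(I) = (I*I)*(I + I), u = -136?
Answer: 3911743/356 ≈ 10988.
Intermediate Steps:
A(I) = 2*I³ (A(I) = I²*(2*I) = 2*I³)
O(b) = 8*b
m(H) = -(-136 + H)/(178*H) (m(H) = (H - 136)/(H - 179*H) = (-136 + H)/((-178*H)) = (-136 + H)*(-1/(178*H)) = -(-136 + H)/(178*H))
m(O(A(1))) - 1*(-10988) = (136 - 8*2*1³)/(178*((8*(2*1³)))) - 1*(-10988) = (136 - 8*2*1)/(178*((8*(2*1)))) + 10988 = (136 - 8*2)/(178*((8*2))) + 10988 = (1/178)*(136 - 1*16)/16 + 10988 = (1/178)*(1/16)*(136 - 16) + 10988 = (1/178)*(1/16)*120 + 10988 = 15/356 + 10988 = 3911743/356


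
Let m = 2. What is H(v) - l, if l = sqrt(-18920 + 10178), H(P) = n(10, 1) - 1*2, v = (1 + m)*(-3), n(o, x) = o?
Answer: 8 - I*sqrt(8742) ≈ 8.0 - 93.499*I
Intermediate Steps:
v = -9 (v = (1 + 2)*(-3) = 3*(-3) = -9)
H(P) = 8 (H(P) = 10 - 1*2 = 10 - 2 = 8)
l = I*sqrt(8742) (l = sqrt(-8742) = I*sqrt(8742) ≈ 93.499*I)
H(v) - l = 8 - I*sqrt(8742)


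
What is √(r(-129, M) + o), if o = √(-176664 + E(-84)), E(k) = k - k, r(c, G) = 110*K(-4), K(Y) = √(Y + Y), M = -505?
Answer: 2^(¾)*√I*√(110 + √22083) ≈ 19.124 + 19.124*I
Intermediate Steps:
K(Y) = √2*√Y (K(Y) = √(2*Y) = √2*√Y)
r(c, G) = 220*I*√2 (r(c, G) = 110*(√2*√(-4)) = 110*(√2*(2*I)) = 110*(2*I*√2) = 220*I*√2)
E(k) = 0
o = 2*I*√44166 (o = √(-176664 + 0) = √(-176664) = 2*I*√44166 ≈ 420.31*I)
√(r(-129, M) + o) = √(220*I*√2 + 2*I*√44166) = √(2*I*√44166 + 220*I*√2)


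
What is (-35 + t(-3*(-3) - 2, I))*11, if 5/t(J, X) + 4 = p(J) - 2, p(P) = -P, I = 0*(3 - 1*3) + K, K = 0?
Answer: -5060/13 ≈ -389.23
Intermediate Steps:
I = 0 (I = 0*(3 - 1*3) + 0 = 0*(3 - 3) + 0 = 0*0 + 0 = 0 + 0 = 0)
t(J, X) = 5/(-6 - J) (t(J, X) = 5/(-4 + (-J - 2)) = 5/(-4 + (-2 - J)) = 5/(-6 - J))
(-35 + t(-3*(-3) - 2, I))*11 = (-35 - 5/(6 + (-3*(-3) - 2)))*11 = (-35 - 5/(6 + (9 - 2)))*11 = (-35 - 5/(6 + 7))*11 = (-35 - 5/13)*11 = -460/13*11 = -5060/13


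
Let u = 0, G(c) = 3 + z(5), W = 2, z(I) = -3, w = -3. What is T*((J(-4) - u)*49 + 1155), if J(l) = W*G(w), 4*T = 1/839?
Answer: 1155/3356 ≈ 0.34416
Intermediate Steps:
G(c) = 0 (G(c) = 3 - 3 = 0)
T = 1/3356 (T = (¼)/839 = (¼)*(1/839) = 1/3356 ≈ 0.00029797)
J(l) = 0 (J(l) = 2*0 = 0)
T*((J(-4) - u)*49 + 1155) = ((0 - 1*0)*49 + 1155)/3356 = ((0 + 0)*49 + 1155)/3356 = (0*49 + 1155)/3356 = (0 + 1155)/3356 = (1/3356)*1155 = 1155/3356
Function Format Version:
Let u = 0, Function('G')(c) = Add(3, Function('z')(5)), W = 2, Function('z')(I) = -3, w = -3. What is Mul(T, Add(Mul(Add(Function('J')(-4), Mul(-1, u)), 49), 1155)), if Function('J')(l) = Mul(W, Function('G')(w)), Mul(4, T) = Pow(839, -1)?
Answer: Rational(1155, 3356) ≈ 0.34416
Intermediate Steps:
Function('G')(c) = 0 (Function('G')(c) = Add(3, -3) = 0)
T = Rational(1, 3356) (T = Mul(Rational(1, 4), Pow(839, -1)) = Mul(Rational(1, 4), Rational(1, 839)) = Rational(1, 3356) ≈ 0.00029797)
Function('J')(l) = 0 (Function('J')(l) = Mul(2, 0) = 0)
Mul(T, Add(Mul(Add(Function('J')(-4), Mul(-1, u)), 49), 1155)) = Mul(Rational(1, 3356), Add(Mul(Add(0, Mul(-1, 0)), 49), 1155)) = Mul(Rational(1, 3356), Add(Mul(Add(0, 0), 49), 1155)) = Mul(Rational(1, 3356), Add(Mul(0, 49), 1155)) = Mul(Rational(1, 3356), Add(0, 1155)) = Mul(Rational(1, 3356), 1155) = Rational(1155, 3356)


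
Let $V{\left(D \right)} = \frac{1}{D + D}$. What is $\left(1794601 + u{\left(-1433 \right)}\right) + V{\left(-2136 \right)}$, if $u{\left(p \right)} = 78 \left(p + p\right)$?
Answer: $\frac{6711538415}{4272} \approx 1.5711 \cdot 10^{6}$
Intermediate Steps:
$u{\left(p \right)} = 156 p$ ($u{\left(p \right)} = 78 \cdot 2 p = 156 p$)
$V{\left(D \right)} = \frac{1}{2 D}$
$\left(1794601 + u{\left(-1433 \right)}\right) + V{\left(-2136 \right)} = \left(1794601 + 156 \left(-1433\right)\right) + \frac{1}{2 \left(-2136\right)} = \left(1794601 - 223548\right) + \frac{1}{2} \left(- \frac{1}{2136}\right) = 1571053 - \frac{1}{4272} = \frac{6711538415}{4272}$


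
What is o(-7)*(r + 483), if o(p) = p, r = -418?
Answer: -455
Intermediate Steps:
o(-7)*(r + 483) = -7*(-418 + 483) = -7*65 = -455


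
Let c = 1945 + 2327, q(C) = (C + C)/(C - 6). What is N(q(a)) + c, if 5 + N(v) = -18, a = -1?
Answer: 4249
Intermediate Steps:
q(C) = 2*C/(-6 + C) (q(C) = (2*C)/(-6 + C) = 2*C/(-6 + C))
N(v) = -23 (N(v) = -5 - 18 = -23)
c = 4272
N(q(a)) + c = -23 + 4272 = 4249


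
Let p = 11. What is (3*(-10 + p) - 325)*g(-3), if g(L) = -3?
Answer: 966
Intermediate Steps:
(3*(-10 + p) - 325)*g(-3) = (3*(-10 + 11) - 325)*(-3) = (3*1 - 325)*(-3) = (3 - 325)*(-3) = -322*(-3) = 966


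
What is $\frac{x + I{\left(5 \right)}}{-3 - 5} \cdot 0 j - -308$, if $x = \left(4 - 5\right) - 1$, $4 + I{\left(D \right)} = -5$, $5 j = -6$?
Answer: $308$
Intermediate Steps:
$j = - \frac{6}{5}$ ($j = \frac{1}{5} \left(-6\right) = - \frac{6}{5} \approx -1.2$)
$I{\left(D \right)} = -9$ ($I{\left(D \right)} = -4 - 5 = -9$)
$x = -2$ ($x = -1 - 1 = -2$)
$\frac{x + I{\left(5 \right)}}{-3 - 5} \cdot 0 j - -308 = \frac{-2 - 9}{-3 - 5} \cdot 0 \left(- \frac{6}{5}\right) - -308 = - \frac{11}{-8} \cdot 0 \left(- \frac{6}{5}\right) + 308 = \left(-11\right) \left(- \frac{1}{8}\right) 0 \left(- \frac{6}{5}\right) + 308 = \frac{11}{8} \cdot 0 \left(- \frac{6}{5}\right) + 308 = 0 \left(- \frac{6}{5}\right) + 308 = 0 + 308 = 308$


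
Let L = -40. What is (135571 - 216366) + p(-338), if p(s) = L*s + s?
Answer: -67613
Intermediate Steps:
p(s) = -39*s (p(s) = -40*s + s = -39*s)
(135571 - 216366) + p(-338) = (135571 - 216366) - 39*(-338) = -80795 + 13182 = -67613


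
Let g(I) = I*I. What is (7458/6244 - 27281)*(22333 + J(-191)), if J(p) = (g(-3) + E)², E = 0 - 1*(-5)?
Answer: -1918739801537/3122 ≈ -6.1459e+8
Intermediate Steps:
g(I) = I²
E = 5 (E = 0 + 5 = 5)
J(p) = 196 (J(p) = ((-3)² + 5)² = (9 + 5)² = 14² = 196)
(7458/6244 - 27281)*(22333 + J(-191)) = (7458/6244 - 27281)*(22333 + 196) = (7458*(1/6244) - 27281)*22529 = (3729/3122 - 27281)*22529 = -85167553/3122*22529 = -1918739801537/3122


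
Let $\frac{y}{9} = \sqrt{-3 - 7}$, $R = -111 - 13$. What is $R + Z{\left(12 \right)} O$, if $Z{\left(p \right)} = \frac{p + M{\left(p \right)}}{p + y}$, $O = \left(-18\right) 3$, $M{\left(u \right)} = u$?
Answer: $\frac{4 \left(- 93 \sqrt{10} + 232 i\right)}{- 4 i + 3 \sqrt{10}} \approx -140.3 + 38.663 i$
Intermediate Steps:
$R = -124$
$y = 9 i \sqrt{10}$ ($y = 9 \sqrt{-3 - 7} = 9 \sqrt{-10} = 9 i \sqrt{10} \approx 28.461 i$)
$O = -54$
$Z{\left(p \right)} = \frac{2 p}{p + 9 i \sqrt{10}}$ ($Z{\left(p \right)} = \frac{p + p}{p + 9 i \sqrt{10}} = \frac{2 p}{p + 9 i \sqrt{10}}$)
$R + Z{\left(12 \right)} O = -124 + 2 \cdot 12 \frac{1}{12 + 9 i \sqrt{10}} \left(-54\right) = -124 + \frac{24}{12 + 9 i \sqrt{10}} \left(-54\right) = -124 - \frac{1296}{12 + 9 i \sqrt{10}}$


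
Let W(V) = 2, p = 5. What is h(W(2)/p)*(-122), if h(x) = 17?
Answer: -2074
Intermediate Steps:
h(W(2)/p)*(-122) = 17*(-122) = -2074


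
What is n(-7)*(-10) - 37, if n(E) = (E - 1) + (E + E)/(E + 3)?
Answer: 8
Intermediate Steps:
n(E) = -1 + E + 2*E/(3 + E) (n(E) = (-1 + E) + (2*E)/(3 + E) = (-1 + E) + 2*E/(3 + E) = -1 + E + 2*E/(3 + E))
n(-7)*(-10) - 37 = ((-3 + (-7)² + 4*(-7))/(3 - 7))*(-10) - 37 = ((-3 + 49 - 28)/(-4))*(-10) - 37 = -¼*18*(-10) - 37 = -9/2*(-10) - 37 = 45 - 37 = 8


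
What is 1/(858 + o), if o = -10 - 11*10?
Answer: 1/738 ≈ 0.0013550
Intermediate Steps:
o = -120 (o = -10 - 110 = -120)
1/(858 + o) = 1/(858 - 120) = 1/738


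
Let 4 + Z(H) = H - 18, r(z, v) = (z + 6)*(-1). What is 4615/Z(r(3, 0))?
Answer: -4615/31 ≈ -148.87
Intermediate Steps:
r(z, v) = -6 - z (r(z, v) = (6 + z)*(-1) = -6 - z)
Z(H) = -22 + H (Z(H) = -4 + (H - 18) = -4 + (-18 + H) = -22 + H)
4615/Z(r(3, 0)) = 4615/(-22 + (-6 - 1*3)) = 4615/(-22 + (-6 - 3)) = 4615/(-22 - 9) = 4615/(-31) = 4615*(-1/31) = -4615/31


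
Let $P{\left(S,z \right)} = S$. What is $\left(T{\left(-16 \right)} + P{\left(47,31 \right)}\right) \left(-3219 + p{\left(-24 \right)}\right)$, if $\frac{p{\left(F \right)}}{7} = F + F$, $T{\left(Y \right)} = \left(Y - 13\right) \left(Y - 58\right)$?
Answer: $-7796115$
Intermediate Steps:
$T{\left(Y \right)} = \left(-58 + Y\right) \left(-13 + Y\right)$ ($T{\left(Y \right)} = \left(-13 + Y\right) \left(-58 + Y\right) = \left(-58 + Y\right) \left(-13 + Y\right)$)
$p{\left(F \right)} = 14 F$ ($p{\left(F \right)} = 7 \left(F + F\right) = 7 \cdot 2 F = 14 F$)
$\left(T{\left(-16 \right)} + P{\left(47,31 \right)}\right) \left(-3219 + p{\left(-24 \right)}\right) = \left(\left(754 + \left(-16\right)^{2} - -1136\right) + 47\right) \left(-3219 + 14 \left(-24\right)\right) = \left(\left(754 + 256 + 1136\right) + 47\right) \left(-3219 - 336\right) = \left(2146 + 47\right) \left(-3555\right) = 2193 \left(-3555\right) = -7796115$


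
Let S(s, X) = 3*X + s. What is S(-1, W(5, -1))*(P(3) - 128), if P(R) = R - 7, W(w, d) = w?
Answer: -1848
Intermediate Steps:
S(s, X) = s + 3*X
P(R) = -7 + R
S(-1, W(5, -1))*(P(3) - 128) = (-1 + 3*5)*((-7 + 3) - 128) = (-1 + 15)*(-4 - 128) = 14*(-132) = -1848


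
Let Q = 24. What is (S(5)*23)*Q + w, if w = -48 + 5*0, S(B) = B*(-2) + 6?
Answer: -2256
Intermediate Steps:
S(B) = 6 - 2*B (S(B) = -2*B + 6 = 6 - 2*B)
w = -48 (w = -48 + 0 = -48)
(S(5)*23)*Q + w = ((6 - 2*5)*23)*24 - 48 = ((6 - 10)*23)*24 - 48 = -4*23*24 - 48 = -92*24 - 48 = -2208 - 48 = -2256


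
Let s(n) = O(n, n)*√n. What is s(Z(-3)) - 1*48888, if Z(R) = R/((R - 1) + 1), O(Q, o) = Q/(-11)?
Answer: -537769/11 ≈ -48888.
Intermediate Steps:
O(Q, o) = -Q/11 (O(Q, o) = Q*(-1/11) = -Q/11)
Z(R) = 1 (Z(R) = R/((-1 + R) + 1) = R/R = 1)
s(n) = -n^(3/2)/11 (s(n) = (-n/11)*√n = -n^(3/2)/11)
s(Z(-3)) - 1*48888 = -1^(3/2)/11 - 1*48888 = -1/11*1 - 48888 = -1/11 - 48888 = -537769/11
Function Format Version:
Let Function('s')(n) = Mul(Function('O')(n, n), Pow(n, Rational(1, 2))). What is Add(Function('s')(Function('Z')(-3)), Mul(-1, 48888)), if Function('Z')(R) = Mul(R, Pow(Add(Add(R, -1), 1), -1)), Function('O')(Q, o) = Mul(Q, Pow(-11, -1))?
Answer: Rational(-537769, 11) ≈ -48888.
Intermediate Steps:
Function('O')(Q, o) = Mul(Rational(-1, 11), Q) (Function('O')(Q, o) = Mul(Q, Rational(-1, 11)) = Mul(Rational(-1, 11), Q))
Function('Z')(R) = 1 (Function('Z')(R) = Mul(R, Pow(Add(Add(-1, R), 1), -1)) = Mul(R, Pow(R, -1)) = 1)
Function('s')(n) = Mul(Rational(-1, 11), Pow(n, Rational(3, 2))) (Function('s')(n) = Mul(Mul(Rational(-1, 11), n), Pow(n, Rational(1, 2))) = Mul(Rational(-1, 11), Pow(n, Rational(3, 2))))
Add(Function('s')(Function('Z')(-3)), Mul(-1, 48888)) = Add(Mul(Rational(-1, 11), Pow(1, Rational(3, 2))), Mul(-1, 48888)) = Add(Mul(Rational(-1, 11), 1), -48888) = Add(Rational(-1, 11), -48888) = Rational(-537769, 11)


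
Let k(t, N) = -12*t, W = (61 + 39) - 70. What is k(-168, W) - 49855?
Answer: -47839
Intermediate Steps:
W = 30 (W = 100 - 70 = 30)
k(-168, W) - 49855 = -12*(-168) - 49855 = 2016 - 49855 = -47839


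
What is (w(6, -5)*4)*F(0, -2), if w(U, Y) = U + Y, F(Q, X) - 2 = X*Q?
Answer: 8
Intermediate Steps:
F(Q, X) = 2 + Q*X (F(Q, X) = 2 + X*Q = 2 + Q*X)
(w(6, -5)*4)*F(0, -2) = ((6 - 5)*4)*(2 + 0*(-2)) = (1*4)*(2 + 0) = 4*2 = 8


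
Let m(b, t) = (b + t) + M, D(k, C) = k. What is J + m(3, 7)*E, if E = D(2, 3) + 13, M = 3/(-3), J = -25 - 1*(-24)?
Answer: 134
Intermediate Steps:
J = -1 (J = -25 + 24 = -1)
M = -1 (M = 3*(-⅓) = -1)
m(b, t) = -1 + b + t (m(b, t) = (b + t) - 1 = -1 + b + t)
E = 15 (E = 2 + 13 = 15)
J + m(3, 7)*E = -1 + (-1 + 3 + 7)*15 = -1 + 9*15 = -1 + 135 = 134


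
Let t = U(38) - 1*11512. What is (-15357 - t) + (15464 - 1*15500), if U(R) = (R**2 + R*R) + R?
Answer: -6807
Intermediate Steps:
U(R) = R + 2*R**2 (U(R) = (R**2 + R**2) + R = 2*R**2 + R = R + 2*R**2)
t = -8586 (t = 38*(1 + 2*38) - 1*11512 = 38*(1 + 76) - 11512 = 38*77 - 11512 = 2926 - 11512 = -8586)
(-15357 - t) + (15464 - 1*15500) = (-15357 - 1*(-8586)) + (15464 - 1*15500) = (-15357 + 8586) + (15464 - 15500) = -6771 - 36 = -6807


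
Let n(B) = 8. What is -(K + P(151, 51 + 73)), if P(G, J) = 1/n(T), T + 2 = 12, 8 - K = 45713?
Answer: 365639/8 ≈ 45705.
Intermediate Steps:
K = -45705 (K = 8 - 1*45713 = 8 - 45713 = -45705)
T = 10 (T = -2 + 12 = 10)
P(G, J) = ⅛ (P(G, J) = 1/8 = ⅛)
-(K + P(151, 51 + 73)) = -(-45705 + ⅛) = -1*(-365639/8) = 365639/8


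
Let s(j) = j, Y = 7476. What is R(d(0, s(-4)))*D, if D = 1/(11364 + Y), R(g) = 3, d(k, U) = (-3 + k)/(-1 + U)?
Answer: 1/6280 ≈ 0.00015924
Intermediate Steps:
d(k, U) = (-3 + k)/(-1 + U)
D = 1/18840 (D = 1/(11364 + 7476) = 1/18840 ≈ 5.3079e-5)
R(d(0, s(-4)))*D = 3*(1/18840) = 1/6280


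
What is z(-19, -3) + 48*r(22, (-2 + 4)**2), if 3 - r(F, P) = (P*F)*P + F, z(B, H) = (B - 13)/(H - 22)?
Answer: -445168/25 ≈ -17807.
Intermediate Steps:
z(B, H) = (-13 + B)/(-22 + H)
r(F, P) = 3 - F - F*P**2 (r(F, P) = 3 - ((P*F)*P + F) = 3 - ((F*P)*P + F) = 3 - (F*P**2 + F) = 3 - (F + F*P**2) = 3 + (-F - F*P**2) = 3 - F - F*P**2)
z(-19, -3) + 48*r(22, (-2 + 4)**2) = (-13 - 19)/(-22 - 3) + 48*(3 - 1*22 - 1*22*((-2 + 4)**2)**2) = -32/(-25) + 48*(3 - 22 - 1*22*(2**2)**2) = -1/25*(-32) + 48*(3 - 22 - 1*22*4**2) = 32/25 + 48*(3 - 22 - 1*22*16) = 32/25 + 48*(3 - 22 - 352) = 32/25 + 48*(-371) = 32/25 - 17808 = -445168/25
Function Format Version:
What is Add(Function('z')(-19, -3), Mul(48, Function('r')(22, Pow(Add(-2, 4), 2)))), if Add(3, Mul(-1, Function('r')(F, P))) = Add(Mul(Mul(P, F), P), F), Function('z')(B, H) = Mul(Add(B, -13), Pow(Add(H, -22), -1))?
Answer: Rational(-445168, 25) ≈ -17807.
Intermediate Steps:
Function('z')(B, H) = Mul(Pow(Add(-22, H), -1), Add(-13, B)) (Function('z')(B, H) = Mul(Add(-13, B), Pow(Add(-22, H), -1)) = Mul(Pow(Add(-22, H), -1), Add(-13, B)))
Function('r')(F, P) = Add(3, Mul(-1, F), Mul(-1, F, Pow(P, 2))) (Function('r')(F, P) = Add(3, Mul(-1, Add(Mul(Mul(P, F), P), F))) = Add(3, Mul(-1, Add(Mul(Mul(F, P), P), F))) = Add(3, Mul(-1, Add(Mul(F, Pow(P, 2)), F))) = Add(3, Mul(-1, Add(F, Mul(F, Pow(P, 2))))) = Add(3, Add(Mul(-1, F), Mul(-1, F, Pow(P, 2)))) = Add(3, Mul(-1, F), Mul(-1, F, Pow(P, 2))))
Add(Function('z')(-19, -3), Mul(48, Function('r')(22, Pow(Add(-2, 4), 2)))) = Add(Mul(Pow(Add(-22, -3), -1), Add(-13, -19)), Mul(48, Add(3, Mul(-1, 22), Mul(-1, 22, Pow(Pow(Add(-2, 4), 2), 2))))) = Add(Mul(Pow(-25, -1), -32), Mul(48, Add(3, -22, Mul(-1, 22, Pow(Pow(2, 2), 2))))) = Add(Mul(Rational(-1, 25), -32), Mul(48, Add(3, -22, Mul(-1, 22, Pow(4, 2))))) = Add(Rational(32, 25), Mul(48, Add(3, -22, Mul(-1, 22, 16)))) = Add(Rational(32, 25), Mul(48, Add(3, -22, -352))) = Add(Rational(32, 25), Mul(48, -371)) = Add(Rational(32, 25), -17808) = Rational(-445168, 25)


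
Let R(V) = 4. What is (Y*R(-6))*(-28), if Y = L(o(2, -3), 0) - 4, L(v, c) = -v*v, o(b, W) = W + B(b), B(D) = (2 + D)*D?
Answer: 3248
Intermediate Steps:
B(D) = D*(2 + D)
o(b, W) = W + b*(2 + b)
L(v, c) = -v**2
Y = -29 (Y = -(-3 + 2*(2 + 2))**2 - 4 = -(-3 + 2*4)**2 - 4 = -(-3 + 8)**2 - 4 = -1*5**2 - 4 = -1*25 - 4 = -25 - 4 = -29)
(Y*R(-6))*(-28) = -29*4*(-28) = -116*(-28) = 3248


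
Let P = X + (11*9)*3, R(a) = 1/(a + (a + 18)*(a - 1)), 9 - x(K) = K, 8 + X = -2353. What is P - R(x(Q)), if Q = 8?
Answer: -2065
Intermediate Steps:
X = -2361 (X = -8 - 2353 = -2361)
x(K) = 9 - K
R(a) = 1/(a + (-1 + a)*(18 + a)) (R(a) = 1/(a + (18 + a)*(-1 + a)) = 1/(a + (-1 + a)*(18 + a)))
P = -2064 (P = -2361 + (11*9)*3 = -2361 + 99*3 = -2361 + 297 = -2064)
P - R(x(Q)) = -2064 - 1/(-18 + (9 - 1*8)² + 18*(9 - 1*8)) = -2064 - 1/(-18 + (9 - 8)² + 18*(9 - 8)) = -2064 - 1/(-18 + 1² + 18*1) = -2064 - 1/(-18 + 1 + 18) = -2064 - 1/1 = -2064 - 1*1 = -2064 - 1 = -2065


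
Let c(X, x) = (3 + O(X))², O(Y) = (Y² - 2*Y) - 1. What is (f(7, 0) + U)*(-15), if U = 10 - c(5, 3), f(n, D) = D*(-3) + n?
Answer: 4080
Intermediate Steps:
O(Y) = -1 + Y² - 2*Y
f(n, D) = n - 3*D (f(n, D) = -3*D + n = n - 3*D)
c(X, x) = (2 + X² - 2*X)² (c(X, x) = (3 + (-1 + X² - 2*X))² = (2 + X² - 2*X)²)
U = -279 (U = 10 - (2 + 5² - 2*5)² = 10 - (2 + 25 - 10)² = 10 - 1*17² = 10 - 1*289 = 10 - 289 = -279)
(f(7, 0) + U)*(-15) = ((7 - 3*0) - 279)*(-15) = ((7 + 0) - 279)*(-15) = (7 - 279)*(-15) = -272*(-15) = 4080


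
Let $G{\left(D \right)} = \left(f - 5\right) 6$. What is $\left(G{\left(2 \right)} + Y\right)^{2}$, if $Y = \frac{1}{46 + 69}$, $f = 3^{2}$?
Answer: $\frac{7623121}{13225} \approx 576.42$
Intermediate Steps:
$f = 9$
$G{\left(D \right)} = 24$ ($G{\left(D \right)} = \left(9 - 5\right) 6 = 4 \cdot 6 = 24$)
$Y = \frac{1}{115} \approx 0.0086956$
$\left(G{\left(2 \right)} + Y\right)^{2} = \left(24 + \frac{1}{115}\right)^{2} = \left(\frac{2761}{115}\right)^{2} = \frac{7623121}{13225}$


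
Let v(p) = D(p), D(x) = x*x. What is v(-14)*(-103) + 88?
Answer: -20100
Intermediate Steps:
D(x) = x**2
v(p) = p**2
v(-14)*(-103) + 88 = (-14)**2*(-103) + 88 = 196*(-103) + 88 = -20188 + 88 = -20100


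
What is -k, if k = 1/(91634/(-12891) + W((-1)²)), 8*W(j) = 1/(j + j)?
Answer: 206256/1453253 ≈ 0.14193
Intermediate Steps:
W(j) = 1/(16*j) (W(j) = 1/(8*(j + j)) = 1/(8*((2*j))) = (1/(2*j))/8 = 1/(16*j))
k = -206256/1453253 (k = 1/(91634/(-12891) + 1/(16*((-1)²))) = 1/(91634*(-1/12891) + (1/16)/1) = 1/(-91634/12891 + (1/16)*1) = 1/(-91634/12891 + 1/16) = 1/(-1453253/206256) = -206256/1453253 ≈ -0.14193)
-k = -1*(-206256/1453253) = 206256/1453253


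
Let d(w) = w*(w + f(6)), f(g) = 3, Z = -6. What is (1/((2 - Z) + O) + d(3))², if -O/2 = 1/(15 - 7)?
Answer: 315844/961 ≈ 328.66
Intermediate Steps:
d(w) = w*(3 + w) (d(w) = w*(w + 3) = w*(3 + w))
O = -¼ (O = -2/(15 - 7) = -2/8 = -2*⅛ = -¼ ≈ -0.25000)
(1/((2 - Z) + O) + d(3))² = (1/((2 - 1*(-6)) - ¼) + 3*(3 + 3))² = (1/((2 + 6) - ¼) + 3*6)² = (1/(8 - ¼) + 18)² = (1/(31/4) + 18)² = (4/31 + 18)² = (562/31)² = 315844/961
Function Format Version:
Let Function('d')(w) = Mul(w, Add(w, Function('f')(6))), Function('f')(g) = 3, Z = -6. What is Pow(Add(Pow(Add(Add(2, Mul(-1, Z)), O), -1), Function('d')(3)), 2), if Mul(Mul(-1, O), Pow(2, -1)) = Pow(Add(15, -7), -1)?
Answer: Rational(315844, 961) ≈ 328.66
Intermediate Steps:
Function('d')(w) = Mul(w, Add(3, w)) (Function('d')(w) = Mul(w, Add(w, 3)) = Mul(w, Add(3, w)))
O = Rational(-1, 4) (O = Mul(-2, Pow(Add(15, -7), -1)) = Mul(-2, Pow(8, -1)) = Mul(-2, Rational(1, 8)) = Rational(-1, 4) ≈ -0.25000)
Pow(Add(Pow(Add(Add(2, Mul(-1, Z)), O), -1), Function('d')(3)), 2) = Pow(Add(Pow(Add(Add(2, Mul(-1, -6)), Rational(-1, 4)), -1), Mul(3, Add(3, 3))), 2) = Pow(Add(Pow(Add(Add(2, 6), Rational(-1, 4)), -1), Mul(3, 6)), 2) = Pow(Add(Pow(Add(8, Rational(-1, 4)), -1), 18), 2) = Pow(Add(Pow(Rational(31, 4), -1), 18), 2) = Pow(Add(Rational(4, 31), 18), 2) = Pow(Rational(562, 31), 2) = Rational(315844, 961)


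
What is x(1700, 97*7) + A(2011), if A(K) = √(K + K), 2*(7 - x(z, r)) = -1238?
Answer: 626 + √4022 ≈ 689.42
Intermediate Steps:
x(z, r) = 626 (x(z, r) = 7 - ½*(-1238) = 7 + 619 = 626)
A(K) = √2*√K (A(K) = √(2*K) = √2*√K)
x(1700, 97*7) + A(2011) = 626 + √2*√2011 = 626 + √4022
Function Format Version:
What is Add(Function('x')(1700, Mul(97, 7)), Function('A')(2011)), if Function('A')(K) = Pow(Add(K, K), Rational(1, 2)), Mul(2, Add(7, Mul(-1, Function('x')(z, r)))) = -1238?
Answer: Add(626, Pow(4022, Rational(1, 2))) ≈ 689.42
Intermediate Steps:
Function('x')(z, r) = 626 (Function('x')(z, r) = Add(7, Mul(Rational(-1, 2), -1238)) = Add(7, 619) = 626)
Function('A')(K) = Mul(Pow(2, Rational(1, 2)), Pow(K, Rational(1, 2))) (Function('A')(K) = Pow(Mul(2, K), Rational(1, 2)) = Mul(Pow(2, Rational(1, 2)), Pow(K, Rational(1, 2))))
Add(Function('x')(1700, Mul(97, 7)), Function('A')(2011)) = Add(626, Mul(Pow(2, Rational(1, 2)), Pow(2011, Rational(1, 2)))) = Add(626, Pow(4022, Rational(1, 2)))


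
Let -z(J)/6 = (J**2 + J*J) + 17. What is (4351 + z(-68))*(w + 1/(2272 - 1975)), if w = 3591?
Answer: -54647828192/297 ≈ -1.8400e+8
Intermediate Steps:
z(J) = -102 - 12*J**2 (z(J) = -6*((J**2 + J*J) + 17) = -6*((J**2 + J**2) + 17) = -6*(2*J**2 + 17) = -6*(17 + 2*J**2) = -102 - 12*J**2)
(4351 + z(-68))*(w + 1/(2272 - 1975)) = (4351 + (-102 - 12*(-68)**2))*(3591 + 1/(2272 - 1975)) = (4351 + (-102 - 12*4624))*(3591 + 1/297) = (4351 + (-102 - 55488))*(3591 + 1/297) = (4351 - 55590)*(1066528/297) = -51239*1066528/297 = -54647828192/297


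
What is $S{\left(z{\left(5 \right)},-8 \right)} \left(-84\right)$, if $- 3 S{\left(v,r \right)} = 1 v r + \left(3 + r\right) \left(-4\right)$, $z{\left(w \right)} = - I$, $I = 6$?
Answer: $1904$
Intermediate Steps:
$z{\left(w \right)} = -6$ ($z{\left(w \right)} = \left(-1\right) 6 = -6$)
$S{\left(v,r \right)} = 4 + \frac{4 r}{3} - \frac{r v}{3}$ ($S{\left(v,r \right)} = - \frac{1 v r + \left(3 + r\right) \left(-4\right)}{3} = - \frac{v r - \left(12 + 4 r\right)}{3} = - \frac{r v - \left(12 + 4 r\right)}{3} = - \frac{-12 - 4 r + r v}{3} = 4 + \frac{4 r}{3} - \frac{r v}{3}$)
$S{\left(z{\left(5 \right)},-8 \right)} \left(-84\right) = \left(4 + \frac{4}{3} \left(-8\right) - \left(- \frac{8}{3}\right) \left(-6\right)\right) \left(-84\right) = \left(4 - \frac{32}{3} - 16\right) \left(-84\right) = \left(- \frac{68}{3}\right) \left(-84\right) = 1904$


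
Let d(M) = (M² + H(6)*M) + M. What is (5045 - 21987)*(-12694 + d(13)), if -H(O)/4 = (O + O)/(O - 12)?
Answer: 210216336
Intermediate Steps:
H(O) = -8*O/(-12 + O) (H(O) = -4*(O + O)/(O - 12) = -4*2*O/(-12 + O) = -8*O/(-12 + O))
d(M) = M² + 9*M (d(M) = (M² + (-8*6/(-12 + 6))*M) + M = (M² + (-8*6/(-6))*M) + M = (M² + (-8*6*(-⅙))*M) + M = (M² + 8*M) + M = M² + 9*M)
(5045 - 21987)*(-12694 + d(13)) = (5045 - 21987)*(-12694 + 13*(9 + 13)) = -16942*(-12694 + 13*22) = -16942*(-12694 + 286) = -16942*(-12408) = 210216336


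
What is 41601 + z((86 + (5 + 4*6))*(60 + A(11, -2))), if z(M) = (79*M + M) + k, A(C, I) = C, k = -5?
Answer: 694796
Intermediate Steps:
z(M) = -5 + 80*M (z(M) = (79*M + M) - 5 = 80*M - 5 = -5 + 80*M)
41601 + z((86 + (5 + 4*6))*(60 + A(11, -2))) = 41601 + (-5 + 80*((86 + (5 + 4*6))*(60 + 11))) = 41601 + (-5 + 80*((86 + (5 + 24))*71)) = 41601 + (-5 + 80*((86 + 29)*71)) = 41601 + (-5 + 80*(115*71)) = 41601 + (-5 + 80*8165) = 41601 + (-5 + 653200) = 41601 + 653195 = 694796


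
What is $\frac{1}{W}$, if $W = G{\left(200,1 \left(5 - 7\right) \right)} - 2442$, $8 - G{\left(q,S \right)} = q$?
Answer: $- \frac{1}{2634} \approx -0.00037965$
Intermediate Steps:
$G{\left(q,S \right)} = 8 - q$
$W = -2634$ ($W = \left(8 - 200\right) - 2442 = -192 - 2442 = -2634$)
$\frac{1}{W} = \frac{1}{-2634} = - \frac{1}{2634}$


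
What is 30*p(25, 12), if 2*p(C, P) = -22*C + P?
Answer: -8070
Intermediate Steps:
p(C, P) = P/2 - 11*C (p(C, P) = (-22*C + P)/2 = (P - 22*C)/2 = P/2 - 11*C)
30*p(25, 12) = 30*((½)*12 - 11*25) = 30*(6 - 275) = 30*(-269) = -8070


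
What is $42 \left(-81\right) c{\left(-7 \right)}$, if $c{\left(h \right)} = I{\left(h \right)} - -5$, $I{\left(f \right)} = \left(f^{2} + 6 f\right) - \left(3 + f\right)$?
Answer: $-54432$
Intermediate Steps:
$I{\left(f \right)} = -3 + f^{2} + 5 f$
$c{\left(h \right)} = 2 + h^{2} + 5 h$ ($c{\left(h \right)} = \left(-3 + h^{2} + 5 h\right) - -5 = \left(-3 + h^{2} + 5 h\right) + 5 = 2 + h^{2} + 5 h$)
$42 \left(-81\right) c{\left(-7 \right)} = 42 \left(-81\right) \left(2 + \left(-7\right)^{2} + 5 \left(-7\right)\right) = - 3402 \left(2 + 49 - 35\right) = \left(-3402\right) 16 = -54432$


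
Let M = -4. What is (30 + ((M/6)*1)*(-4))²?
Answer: 9604/9 ≈ 1067.1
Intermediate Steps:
(30 + ((M/6)*1)*(-4))² = (30 + (-4/6*1)*(-4))² = (30 + (-4*⅙*1)*(-4))² = (30 - ⅔*1*(-4))² = (30 - ⅔*(-4))² = (30 + 8/3)² = (98/3)² = 9604/9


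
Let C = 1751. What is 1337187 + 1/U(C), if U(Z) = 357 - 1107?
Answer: 1002890249/750 ≈ 1.3372e+6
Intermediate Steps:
U(Z) = -750
1337187 + 1/U(C) = 1337187 + 1/(-750) = 1337187 - 1/750 = 1002890249/750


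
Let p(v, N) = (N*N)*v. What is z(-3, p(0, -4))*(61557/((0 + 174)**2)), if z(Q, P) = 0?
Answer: 0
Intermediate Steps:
p(v, N) = v*N**2 (p(v, N) = N**2*v = v*N**2)
z(-3, p(0, -4))*(61557/((0 + 174)**2)) = 0*(61557/((0 + 174)**2)) = 0*(61557/(174**2)) = 0*(61557/30276) = 0*(61557*(1/30276)) = 0*(20519/10092) = 0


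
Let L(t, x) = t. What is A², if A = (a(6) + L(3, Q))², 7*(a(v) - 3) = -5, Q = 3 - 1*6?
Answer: 1874161/2401 ≈ 780.58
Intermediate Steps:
Q = -3 (Q = 3 - 6 = -3)
a(v) = 16/7 (a(v) = 3 + (⅐)*(-5) = 3 - 5/7 = 16/7)
A = 1369/49 (A = (16/7 + 3)² = (37/7)² = 1369/49 ≈ 27.939)
A² = (1369/49)² = 1874161/2401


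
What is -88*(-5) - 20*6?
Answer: 320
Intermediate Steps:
-88*(-5) - 20*6 = 440 - 120 = 320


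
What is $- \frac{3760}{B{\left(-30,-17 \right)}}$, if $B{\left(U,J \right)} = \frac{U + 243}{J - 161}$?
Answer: $\frac{669280}{213} \approx 3142.2$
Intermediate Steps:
$B{\left(U,J \right)} = \frac{243 + U}{-161 + J}$
$- \frac{3760}{B{\left(-30,-17 \right)}} = - \frac{3760}{\frac{1}{-161 - 17} \left(243 - 30\right)} = - \frac{3760}{\frac{1}{-178} \cdot 213} = - \frac{3760}{\left(- \frac{1}{178}\right) 213} = - \frac{3760}{- \frac{213}{178}} = \left(-3760\right) \left(- \frac{178}{213}\right) = \frac{669280}{213}$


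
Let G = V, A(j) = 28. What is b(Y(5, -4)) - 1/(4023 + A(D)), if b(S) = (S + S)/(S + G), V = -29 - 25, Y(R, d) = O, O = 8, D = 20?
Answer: -32431/93173 ≈ -0.34807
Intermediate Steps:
Y(R, d) = 8
V = -54
G = -54
b(S) = 2*S/(-54 + S) (b(S) = (S + S)/(S - 54) = (2*S)/(-54 + S) = 2*S/(-54 + S))
b(Y(5, -4)) - 1/(4023 + A(D)) = 2*8/(-54 + 8) - 1/(4023 + 28) = 2*8/(-46) - 1/4051 = 2*8*(-1/46) - 1*1/4051 = -8/23 - 1/4051 = -32431/93173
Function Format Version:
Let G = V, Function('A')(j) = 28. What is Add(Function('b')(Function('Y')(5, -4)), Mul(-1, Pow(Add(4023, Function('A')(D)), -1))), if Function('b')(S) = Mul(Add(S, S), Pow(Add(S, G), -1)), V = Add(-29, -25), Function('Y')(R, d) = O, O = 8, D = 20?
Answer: Rational(-32431, 93173) ≈ -0.34807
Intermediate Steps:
Function('Y')(R, d) = 8
V = -54
G = -54
Function('b')(S) = Mul(2, S, Pow(Add(-54, S), -1)) (Function('b')(S) = Mul(Add(S, S), Pow(Add(S, -54), -1)) = Mul(Mul(2, S), Pow(Add(-54, S), -1)) = Mul(2, S, Pow(Add(-54, S), -1)))
Add(Function('b')(Function('Y')(5, -4)), Mul(-1, Pow(Add(4023, Function('A')(D)), -1))) = Add(Mul(2, 8, Pow(Add(-54, 8), -1)), Mul(-1, Pow(Add(4023, 28), -1))) = Add(Mul(2, 8, Pow(-46, -1)), Mul(-1, Pow(4051, -1))) = Add(Mul(2, 8, Rational(-1, 46)), Mul(-1, Rational(1, 4051))) = Add(Rational(-8, 23), Rational(-1, 4051)) = Rational(-32431, 93173)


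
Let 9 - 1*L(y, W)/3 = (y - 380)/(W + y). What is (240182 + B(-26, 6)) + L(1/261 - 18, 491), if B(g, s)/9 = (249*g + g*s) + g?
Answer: 22259685101/123454 ≈ 1.8031e+5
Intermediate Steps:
B(g, s) = 2250*g + 9*g*s (B(g, s) = 9*((249*g + g*s) + g) = 9*(250*g + g*s) = 2250*g + 9*g*s)
L(y, W) = 27 - 3*(-380 + y)/(W + y) (L(y, W) = 27 - 3*(y - 380)/(W + y) = 27 - 3*(-380 + y)/(W + y))
(240182 + B(-26, 6)) + L(1/261 - 18, 491) = (240182 + 9*(-26)*(250 + 6)) + 3*(380 + 8*(1/261 - 18) + 9*491)/(491 + (1/261 - 18)) = (240182 + 9*(-26)*256) + 3*(380 + 8*(1/261 - 18) + 4419)/(491 + (1/261 - 18)) = (240182 - 59904) + 3*(380 + 8*(-4697/261) + 4419)/(491 - 4697/261) = 180278 + 3*(380 - 37576/261 + 4419)/(123454/261) = 180278 + 3*(261/123454)*(1214963/261) = 180278 + 3644889/123454 = 22259685101/123454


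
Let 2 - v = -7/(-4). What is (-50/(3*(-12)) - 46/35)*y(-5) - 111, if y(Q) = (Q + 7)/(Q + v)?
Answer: -664523/5985 ≈ -111.03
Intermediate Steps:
v = ¼ (v = 2 - (-7)/(-4) = 2 - (-7)*(-1)/4 = 2 - 1*7/4 = 2 - 7/4 = ¼ ≈ 0.25000)
y(Q) = (7 + Q)/(¼ + Q) (y(Q) = (Q + 7)/(Q + ¼) = (7 + Q)/(¼ + Q))
(-50/(3*(-12)) - 46/35)*y(-5) - 111 = (-50/(3*(-12)) - 46/35)*(4*(7 - 5)/(1 + 4*(-5))) - 111 = (-50/(-36) - 46*1/35)*(4*2/(1 - 20)) - 111 = (-50*(-1/36) - 46/35)*(4*2/(-19)) - 111 = (25/18 - 46/35)*(4*(-1/19)*2) - 111 = (47/630)*(-8/19) - 111 = -188/5985 - 111 = -664523/5985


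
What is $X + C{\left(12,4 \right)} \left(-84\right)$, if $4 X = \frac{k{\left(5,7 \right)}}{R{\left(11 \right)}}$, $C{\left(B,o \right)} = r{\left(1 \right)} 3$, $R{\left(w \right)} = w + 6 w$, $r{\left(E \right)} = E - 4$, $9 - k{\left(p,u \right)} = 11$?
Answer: $\frac{116423}{154} \approx 755.99$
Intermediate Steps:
$k{\left(p,u \right)} = -2$ ($k{\left(p,u \right)} = 9 - 11 = -2$)
$r{\left(E \right)} = -4 + E$ ($r{\left(E \right)} = E - 4 = -4 + E$)
$R{\left(w \right)} = 7 w$
$C{\left(B,o \right)} = -9$ ($C{\left(B,o \right)} = \left(-4 + 1\right) 3 = \left(-3\right) 3 = -9$)
$X = - \frac{1}{154}$ ($X = \frac{\left(-2\right) \frac{1}{7 \cdot 11}}{4} = \frac{\left(-2\right) \frac{1}{77}}{4} = \frac{1}{4} \left(- \frac{2}{77}\right) = - \frac{1}{154} \approx -0.0064935$)
$X + C{\left(12,4 \right)} \left(-84\right) = - \frac{1}{154} - -756 = - \frac{1}{154} + 756 = \frac{116423}{154}$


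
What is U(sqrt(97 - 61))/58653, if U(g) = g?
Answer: 2/19551 ≈ 0.00010230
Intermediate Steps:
U(sqrt(97 - 61))/58653 = sqrt(97 - 61)/58653 = sqrt(36)*(1/58653) = 6*(1/58653) = 2/19551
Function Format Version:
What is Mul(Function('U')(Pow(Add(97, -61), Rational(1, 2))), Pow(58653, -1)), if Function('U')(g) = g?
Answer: Rational(2, 19551) ≈ 0.00010230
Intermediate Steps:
Mul(Function('U')(Pow(Add(97, -61), Rational(1, 2))), Pow(58653, -1)) = Mul(Pow(Add(97, -61), Rational(1, 2)), Pow(58653, -1)) = Mul(Pow(36, Rational(1, 2)), Rational(1, 58653)) = Mul(6, Rational(1, 58653)) = Rational(2, 19551)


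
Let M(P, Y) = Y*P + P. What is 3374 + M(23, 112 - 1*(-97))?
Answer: 8204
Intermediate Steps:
M(P, Y) = P + P*Y (M(P, Y) = P*Y + P = P + P*Y)
3374 + M(23, 112 - 1*(-97)) = 3374 + 23*(1 + (112 - 1*(-97))) = 3374 + 23*(1 + (112 + 97)) = 3374 + 23*(1 + 209) = 3374 + 23*210 = 3374 + 4830 = 8204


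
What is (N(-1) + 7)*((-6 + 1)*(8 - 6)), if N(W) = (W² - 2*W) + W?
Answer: -90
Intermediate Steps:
N(W) = W² - W
(N(-1) + 7)*((-6 + 1)*(8 - 6)) = (-(-1 - 1) + 7)*((-6 + 1)*(8 - 6)) = (-1*(-2) + 7)*(-5*2) = (2 + 7)*(-10) = 9*(-10) = -90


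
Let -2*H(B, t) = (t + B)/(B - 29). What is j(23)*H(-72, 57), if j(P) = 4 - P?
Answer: 285/202 ≈ 1.4109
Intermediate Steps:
H(B, t) = -(B + t)/(2*(-29 + B)) (H(B, t) = -(t + B)/(2*(B - 29)) = -(B + t)/(2*(-29 + B)))
j(23)*H(-72, 57) = (4 - 1*23)*((-1*(-72) - 1*57)/(2*(-29 - 72))) = (4 - 23)*((½)*(72 - 57)/(-101)) = -19*(-1)*15/(2*101) = -19*(-15/202) = 285/202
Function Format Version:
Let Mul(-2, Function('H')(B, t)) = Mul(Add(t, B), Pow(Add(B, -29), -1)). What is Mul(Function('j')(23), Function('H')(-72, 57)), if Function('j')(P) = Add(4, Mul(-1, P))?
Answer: Rational(285, 202) ≈ 1.4109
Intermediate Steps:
Function('H')(B, t) = Mul(Rational(-1, 2), Pow(Add(-29, B), -1), Add(B, t)) (Function('H')(B, t) = Mul(Rational(-1, 2), Mul(Add(t, B), Pow(Add(B, -29), -1))) = Mul(Rational(-1, 2), Mul(Add(B, t), Pow(Add(-29, B), -1))) = Mul(Rational(-1, 2), Mul(Pow(Add(-29, B), -1), Add(B, t))) = Mul(Rational(-1, 2), Pow(Add(-29, B), -1), Add(B, t)))
Mul(Function('j')(23), Function('H')(-72, 57)) = Mul(Add(4, Mul(-1, 23)), Mul(Rational(1, 2), Pow(Add(-29, -72), -1), Add(Mul(-1, -72), Mul(-1, 57)))) = Mul(Add(4, -23), Mul(Rational(1, 2), Pow(-101, -1), Add(72, -57))) = Mul(-19, Mul(Rational(1, 2), Rational(-1, 101), 15)) = Mul(-19, Rational(-15, 202)) = Rational(285, 202)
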